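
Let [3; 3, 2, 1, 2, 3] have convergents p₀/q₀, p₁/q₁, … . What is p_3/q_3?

33/10

Using pₖ = aₖpₖ₋₁ + pₖ₋₂, qₖ = aₖqₖ₋₁ + qₖ₋₂ (with p₋₁=1, p₋₂=0, q₋₁=0, q₋₂=1):
  k=0: a=3, p=3, q=1
  k=1: a=3, p=10, q=3
  k=2: a=2, p=23, q=7
  k=3: a=1, p=33, q=10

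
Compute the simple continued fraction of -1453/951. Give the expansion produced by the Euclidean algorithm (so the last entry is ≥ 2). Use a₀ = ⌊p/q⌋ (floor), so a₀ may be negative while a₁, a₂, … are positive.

-1453 = -2·951 + 449
951 = 2·449 + 53
449 = 8·53 + 25
53 = 2·25 + 3
25 = 8·3 + 1
3 = 3·1 + 0  (stop)
So -1453/951 = [-2; 2, 8, 2, 8, 3].

[-2; 2, 8, 2, 8, 3]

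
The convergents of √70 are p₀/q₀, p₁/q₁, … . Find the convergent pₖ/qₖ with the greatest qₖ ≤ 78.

√70 = [8; 2, 1, 2, 1, 2, 16, …] (period length 6).
Convergents:
  p_0/q_0 = 8/1
  p_1/q_1 = 17/2
  p_2/q_2 = 25/3
  p_3/q_3 = 67/8
  p_4/q_4 = 92/11
  p_5/q_5 = 251/30
  p_6/q_6 = 4108/491
q_5 = 30 ≤ 78 < 491 = q_6, so the answer is 251/30.

251/30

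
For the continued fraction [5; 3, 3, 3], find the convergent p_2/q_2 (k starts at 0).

53/10

Using pₖ = aₖpₖ₋₁ + pₖ₋₂, qₖ = aₖqₖ₋₁ + qₖ₋₂ (with p₋₁=1, p₋₂=0, q₋₁=0, q₋₂=1):
  k=0: a=5, p=5, q=1
  k=1: a=3, p=16, q=3
  k=2: a=3, p=53, q=10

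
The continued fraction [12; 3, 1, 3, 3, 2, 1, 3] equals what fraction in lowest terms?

7347/599

Fold from the inside: start with 3/1.
  1 + 1/3 = 4/3
  2 + 3/4 = 11/4
  3 + 4/11 = 37/11
  3 + 11/37 = 122/37
  1 + 37/122 = 159/122
  3 + 122/159 = 599/159
  12 + 159/599 = 7347/599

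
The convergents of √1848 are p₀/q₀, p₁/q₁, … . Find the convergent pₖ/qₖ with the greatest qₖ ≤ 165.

3697/86

√1848 = [42; 1, 84, …] (period length 2).
Convergents:
  p_0/q_0 = 42/1
  p_1/q_1 = 43/1
  p_2/q_2 = 3654/85
  p_3/q_3 = 3697/86
  p_4/q_4 = 314202/7309
q_3 = 86 ≤ 165 < 7309 = q_4, so the answer is 3697/86.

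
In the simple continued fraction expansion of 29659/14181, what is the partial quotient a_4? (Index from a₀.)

29659 = 2·14181 + 1297   →  a_0 = 2
14181 = 10·1297 + 1211   →  a_1 = 10
1297 = 1·1211 + 86   →  a_2 = 1
1211 = 14·86 + 7   →  a_3 = 14
86 = 12·7 + 2   →  a_4 = 12

12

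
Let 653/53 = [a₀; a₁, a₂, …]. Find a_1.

3

653 = 12·53 + 17   →  a_0 = 12
53 = 3·17 + 2   →  a_1 = 3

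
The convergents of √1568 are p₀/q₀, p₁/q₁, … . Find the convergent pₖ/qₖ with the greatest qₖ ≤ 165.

3841/97

√1568 = [39; 1, 1, 2, 19, 2, 1, 1, 78, …] (period length 8).
Convergents:
  p_0/q_0 = 39/1
  p_1/q_1 = 40/1
  p_2/q_2 = 79/2
  p_3/q_3 = 198/5
  p_4/q_4 = 3841/97
  p_5/q_5 = 7880/199
q_4 = 97 ≤ 165 < 199 = q_5, so the answer is 3841/97.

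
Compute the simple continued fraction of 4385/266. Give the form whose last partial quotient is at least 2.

4385 = 16*266 + 129
266 = 2*129 + 8
129 = 16*8 + 1
8 = 8*1 + 0  (stop)
So 4385/266 = [16; 2, 16, 8].

[16; 2, 16, 8]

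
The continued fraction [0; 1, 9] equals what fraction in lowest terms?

9/10

Using pₖ = aₖpₖ₋₁ + pₖ₋₂ and qₖ = aₖqₖ₋₁ + qₖ₋₂:
  k=0: a=0, p=0, q=1
  k=1: a=1, p=1, q=1
  k=2: a=9, p=9, q=10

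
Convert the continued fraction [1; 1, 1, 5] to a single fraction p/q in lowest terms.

17/11

Fold from the inside: start with 5/1.
  1 + 1/5 = 6/5
  1 + 5/6 = 11/6
  1 + 6/11 = 17/11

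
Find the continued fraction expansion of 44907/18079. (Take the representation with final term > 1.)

[2; 2, 15, 17, 11, 3]

44907 = 2*18079 + 8749
18079 = 2*8749 + 581
8749 = 15*581 + 34
581 = 17*34 + 3
34 = 11*3 + 1
3 = 3*1 + 0  (stop)
So 44907/18079 = [2; 2, 15, 17, 11, 3].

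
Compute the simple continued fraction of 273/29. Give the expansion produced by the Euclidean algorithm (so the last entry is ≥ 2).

273 = 9*29 + 12
29 = 2*12 + 5
12 = 2*5 + 2
5 = 2*2 + 1
2 = 2*1 + 0  (stop)
So 273/29 = [9; 2, 2, 2, 2].

[9; 2, 2, 2, 2]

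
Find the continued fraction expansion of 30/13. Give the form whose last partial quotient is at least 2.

30 = 2×13 + 4
13 = 3×4 + 1
4 = 4×1 + 0  (stop)
So 30/13 = [2; 3, 4].

[2; 3, 4]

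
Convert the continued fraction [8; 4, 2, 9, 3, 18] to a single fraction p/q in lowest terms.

Using pₖ = aₖpₖ₋₁ + pₖ₋₂ and qₖ = aₖqₖ₋₁ + qₖ₋₂:
  k=0: a=8, p=8, q=1
  k=1: a=4, p=33, q=4
  k=2: a=2, p=74, q=9
  k=3: a=9, p=699, q=85
  k=4: a=3, p=2171, q=264
  k=5: a=18, p=39777, q=4837

39777/4837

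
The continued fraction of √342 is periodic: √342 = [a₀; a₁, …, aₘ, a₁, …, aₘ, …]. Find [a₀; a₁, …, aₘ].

a₀ = ⌊√342⌋ = 18.
With m₀=0, d₀=1 and mₖ₊₁ = dₖaₖ − mₖ, dₖ₊₁ = (n − mₖ₊₁²)/dₖ, aₖ₊₁ = ⌊(a₀+mₖ₊₁)/dₖ₊₁⌋:
  k=1: m=18, d=18, a=2
  k=2: m=18, d=1, a=36
d=1 and a=2a₀=36 at k=2, so the next step gives (m, d) = (18, 18) again — its k=1 value — and the period has length 2.

[18; 2, 36]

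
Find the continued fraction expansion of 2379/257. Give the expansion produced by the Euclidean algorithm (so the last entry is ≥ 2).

[9; 3, 1, 8, 2, 3]

2379 = 9·257 + 66
257 = 3·66 + 59
66 = 1·59 + 7
59 = 8·7 + 3
7 = 2·3 + 1
3 = 3·1 + 0  (stop)
So 2379/257 = [9; 3, 1, 8, 2, 3].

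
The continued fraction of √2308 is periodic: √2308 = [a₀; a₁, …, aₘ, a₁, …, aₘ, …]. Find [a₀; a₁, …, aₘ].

[48; 24, 96]

a₀ = ⌊√2308⌋ = 48.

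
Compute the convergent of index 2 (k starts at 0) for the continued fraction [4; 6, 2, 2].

54/13

Using pₖ = aₖpₖ₋₁ + pₖ₋₂, qₖ = aₖqₖ₋₁ + qₖ₋₂ (with p₋₁=1, p₋₂=0, q₋₁=0, q₋₂=1):
  k=0: a=4, p=4, q=1
  k=1: a=6, p=25, q=6
  k=2: a=2, p=54, q=13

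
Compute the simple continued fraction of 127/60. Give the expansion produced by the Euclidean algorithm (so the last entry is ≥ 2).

127 = 2×60 + 7
60 = 8×7 + 4
7 = 1×4 + 3
4 = 1×3 + 1
3 = 3×1 + 0  (stop)
So 127/60 = [2; 8, 1, 1, 3].

[2; 8, 1, 1, 3]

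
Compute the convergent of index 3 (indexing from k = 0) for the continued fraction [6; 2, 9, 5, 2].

Using pₖ = aₖpₖ₋₁ + pₖ₋₂, qₖ = aₖqₖ₋₁ + qₖ₋₂ (with p₋₁=1, p₋₂=0, q₋₁=0, q₋₂=1):
  k=0: a=6, p=6, q=1
  k=1: a=2, p=13, q=2
  k=2: a=9, p=123, q=19
  k=3: a=5, p=628, q=97

628/97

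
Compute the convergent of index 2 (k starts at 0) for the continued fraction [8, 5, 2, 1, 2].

90/11

Using pₖ = aₖpₖ₋₁ + pₖ₋₂, qₖ = aₖqₖ₋₁ + qₖ₋₂ (with p₋₁=1, p₋₂=0, q₋₁=0, q₋₂=1):
  k=0: a=8, p=8, q=1
  k=1: a=5, p=41, q=5
  k=2: a=2, p=90, q=11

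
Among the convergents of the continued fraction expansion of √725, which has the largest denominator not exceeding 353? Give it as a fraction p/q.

9074/337

√725 = [26; 1, 12, 2, 12, 1, 52, …] (period length 6).
Convergents:
  p_0/q_0 = 26/1
  p_1/q_1 = 27/1
  p_2/q_2 = 350/13
  p_3/q_3 = 727/27
  p_4/q_4 = 9074/337
  p_5/q_5 = 9801/364
q_4 = 337 ≤ 353 < 364 = q_5, so the answer is 9074/337.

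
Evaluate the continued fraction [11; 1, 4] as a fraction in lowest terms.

59/5

Using pₖ = aₖpₖ₋₁ + pₖ₋₂ and qₖ = aₖqₖ₋₁ + qₖ₋₂:
  k=0: a=11, p=11, q=1
  k=1: a=1, p=12, q=1
  k=2: a=4, p=59, q=5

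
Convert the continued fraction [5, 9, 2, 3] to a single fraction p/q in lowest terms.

Using pₖ = aₖpₖ₋₁ + pₖ₋₂ and qₖ = aₖqₖ₋₁ + qₖ₋₂:
  k=0: a=5, p=5, q=1
  k=1: a=9, p=46, q=9
  k=2: a=2, p=97, q=19
  k=3: a=3, p=337, q=66

337/66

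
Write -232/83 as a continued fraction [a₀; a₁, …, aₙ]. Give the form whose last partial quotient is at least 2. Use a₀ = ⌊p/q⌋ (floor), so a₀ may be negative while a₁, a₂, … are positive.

-232 = -3×83 + 17
83 = 4×17 + 15
17 = 1×15 + 2
15 = 7×2 + 1
2 = 2×1 + 0  (stop)
So -232/83 = [-3; 4, 1, 7, 2].

[-3; 4, 1, 7, 2]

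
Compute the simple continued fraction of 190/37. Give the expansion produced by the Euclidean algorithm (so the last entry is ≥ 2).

190 = 5*37 + 5
37 = 7*5 + 2
5 = 2*2 + 1
2 = 2*1 + 0  (stop)
So 190/37 = [5; 7, 2, 2].

[5; 7, 2, 2]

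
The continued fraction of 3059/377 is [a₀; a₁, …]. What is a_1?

8

3059 = 8·377 + 43   →  a_0 = 8
377 = 8·43 + 33   →  a_1 = 8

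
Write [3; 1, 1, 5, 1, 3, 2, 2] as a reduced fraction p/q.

977/276

Fold from the inside: start with 2/1.
  2 + 1/2 = 5/2
  3 + 2/5 = 17/5
  1 + 5/17 = 22/17
  5 + 17/22 = 127/22
  1 + 22/127 = 149/127
  1 + 127/149 = 276/149
  3 + 149/276 = 977/276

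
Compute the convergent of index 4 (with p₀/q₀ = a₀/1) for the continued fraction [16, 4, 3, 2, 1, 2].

Using pₖ = aₖpₖ₋₁ + pₖ₋₂, qₖ = aₖqₖ₋₁ + qₖ₋₂ (with p₋₁=1, p₋₂=0, q₋₁=0, q₋₂=1):
  k=0: a=16, p=16, q=1
  k=1: a=4, p=65, q=4
  k=2: a=3, p=211, q=13
  k=3: a=2, p=487, q=30
  k=4: a=1, p=698, q=43

698/43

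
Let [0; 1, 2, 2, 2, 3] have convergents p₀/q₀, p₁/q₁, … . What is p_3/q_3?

Using pₖ = aₖpₖ₋₁ + pₖ₋₂, qₖ = aₖqₖ₋₁ + qₖ₋₂ (with p₋₁=1, p₋₂=0, q₋₁=0, q₋₂=1):
  k=0: a=0, p=0, q=1
  k=1: a=1, p=1, q=1
  k=2: a=2, p=2, q=3
  k=3: a=2, p=5, q=7

5/7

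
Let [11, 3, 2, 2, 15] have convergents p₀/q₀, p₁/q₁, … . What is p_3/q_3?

Using pₖ = aₖpₖ₋₁ + pₖ₋₂, qₖ = aₖqₖ₋₁ + qₖ₋₂ (with p₋₁=1, p₋₂=0, q₋₁=0, q₋₂=1):
  k=0: a=11, p=11, q=1
  k=1: a=3, p=34, q=3
  k=2: a=2, p=79, q=7
  k=3: a=2, p=192, q=17

192/17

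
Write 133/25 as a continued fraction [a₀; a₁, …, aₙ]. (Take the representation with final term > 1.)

[5; 3, 8]

133 = 5×25 + 8
25 = 3×8 + 1
8 = 8×1 + 0  (stop)
So 133/25 = [5; 3, 8].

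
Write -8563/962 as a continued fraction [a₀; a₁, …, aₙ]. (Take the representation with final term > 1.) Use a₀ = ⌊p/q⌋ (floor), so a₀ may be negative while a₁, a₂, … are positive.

-8563 = -9*962 + 95
962 = 10*95 + 12
95 = 7*12 + 11
12 = 1*11 + 1
11 = 11*1 + 0  (stop)
So -8563/962 = [-9; 10, 7, 1, 11].

[-9; 10, 7, 1, 11]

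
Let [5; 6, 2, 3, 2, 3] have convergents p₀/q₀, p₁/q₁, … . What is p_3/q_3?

232/45

Using pₖ = aₖpₖ₋₁ + pₖ₋₂, qₖ = aₖqₖ₋₁ + qₖ₋₂ (with p₋₁=1, p₋₂=0, q₋₁=0, q₋₂=1):
  k=0: a=5, p=5, q=1
  k=1: a=6, p=31, q=6
  k=2: a=2, p=67, q=13
  k=3: a=3, p=232, q=45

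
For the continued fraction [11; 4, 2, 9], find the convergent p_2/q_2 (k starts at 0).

101/9

Using pₖ = aₖpₖ₋₁ + pₖ₋₂, qₖ = aₖqₖ₋₁ + qₖ₋₂ (with p₋₁=1, p₋₂=0, q₋₁=0, q₋₂=1):
  k=0: a=11, p=11, q=1
  k=1: a=4, p=45, q=4
  k=2: a=2, p=101, q=9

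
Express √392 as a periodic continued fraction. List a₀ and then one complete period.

[19; 1, 3, 1, 38]

a₀ = ⌊√392⌋ = 19.
With m₀=0, d₀=1 and mₖ₊₁ = dₖaₖ − mₖ, dₖ₊₁ = (n − mₖ₊₁²)/dₖ, aₖ₊₁ = ⌊(a₀+mₖ₊₁)/dₖ₊₁⌋:
  k=1: m=19, d=31, a=1
  k=2: m=12, d=8, a=3
  k=3: m=12, d=31, a=1
  k=4: m=19, d=1, a=38
d=1 and a=2a₀=38 at k=4, so the next step gives (m, d) = (19, 31) again — its k=1 value — and the period has length 4.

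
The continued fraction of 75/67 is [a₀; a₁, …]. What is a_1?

75 = 1·67 + 8   →  a_0 = 1
67 = 8·8 + 3   →  a_1 = 8

8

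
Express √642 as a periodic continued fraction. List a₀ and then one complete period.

a₀ = ⌊√642⌋ = 25.
With m₀=0, d₀=1 and mₖ₊₁ = dₖaₖ − mₖ, dₖ₊₁ = (n − mₖ₊₁²)/dₖ, aₖ₊₁ = ⌊(a₀+mₖ₊₁)/dₖ₊₁⌋:
  k=1: m=25, d=17, a=2
  k=2: m=9, d=33, a=1
  k=3: m=24, d=2, a=24
  k=4: m=24, d=33, a=1
  k=5: m=9, d=17, a=2
  k=6: m=25, d=1, a=50
d=1 and a=2a₀=50 at k=6, so the next step gives (m, d) = (25, 17) again — its k=1 value — and the period has length 6.

[25; 2, 1, 24, 1, 2, 50]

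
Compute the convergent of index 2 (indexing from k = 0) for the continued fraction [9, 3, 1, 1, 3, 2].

37/4

Using pₖ = aₖpₖ₋₁ + pₖ₋₂, qₖ = aₖqₖ₋₁ + qₖ₋₂ (with p₋₁=1, p₋₂=0, q₋₁=0, q₋₂=1):
  k=0: a=9, p=9, q=1
  k=1: a=3, p=28, q=3
  k=2: a=1, p=37, q=4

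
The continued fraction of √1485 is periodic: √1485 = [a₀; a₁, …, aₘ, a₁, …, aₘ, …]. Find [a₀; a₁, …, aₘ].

[38; 1, 1, 6, 1, 1, 76]

a₀ = ⌊√1485⌋ = 38.
With m₀=0, d₀=1 and mₖ₊₁ = dₖaₖ − mₖ, dₖ₊₁ = (n − mₖ₊₁²)/dₖ, aₖ₊₁ = ⌊(a₀+mₖ₊₁)/dₖ₊₁⌋:
  k=1: m=38, d=41, a=1
  k=2: m=3, d=36, a=1
  k=3: m=33, d=11, a=6
  k=4: m=33, d=36, a=1
  k=5: m=3, d=41, a=1
  k=6: m=38, d=1, a=76
d=1 and a=2a₀=76 at k=6, so the next step gives (m, d) = (38, 41) again — its k=1 value — and the period has length 6.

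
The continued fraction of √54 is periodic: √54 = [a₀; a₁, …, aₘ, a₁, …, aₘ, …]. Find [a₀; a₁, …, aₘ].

[7; 2, 1, 6, 1, 2, 14]

a₀ = ⌊√54⌋ = 7.
With m₀=0, d₀=1 and mₖ₊₁ = dₖaₖ − mₖ, dₖ₊₁ = (n − mₖ₊₁²)/dₖ, aₖ₊₁ = ⌊(a₀+mₖ₊₁)/dₖ₊₁⌋:
  k=1: m=7, d=5, a=2
  k=2: m=3, d=9, a=1
  k=3: m=6, d=2, a=6
  k=4: m=6, d=9, a=1
  k=5: m=3, d=5, a=2
  k=6: m=7, d=1, a=14
d=1 and a=2a₀=14 at k=6, so the next step gives (m, d) = (7, 5) again — its k=1 value — and the period has length 6.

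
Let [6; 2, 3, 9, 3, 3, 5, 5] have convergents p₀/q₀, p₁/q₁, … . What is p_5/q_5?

4315/671

Using pₖ = aₖpₖ₋₁ + pₖ₋₂, qₖ = aₖqₖ₋₁ + qₖ₋₂ (with p₋₁=1, p₋₂=0, q₋₁=0, q₋₂=1):
  k=0: a=6, p=6, q=1
  k=1: a=2, p=13, q=2
  k=2: a=3, p=45, q=7
  k=3: a=9, p=418, q=65
  k=4: a=3, p=1299, q=202
  k=5: a=3, p=4315, q=671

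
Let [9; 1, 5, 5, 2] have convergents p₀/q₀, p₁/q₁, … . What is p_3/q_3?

305/31

Using pₖ = aₖpₖ₋₁ + pₖ₋₂, qₖ = aₖqₖ₋₁ + qₖ₋₂ (with p₋₁=1, p₋₂=0, q₋₁=0, q₋₂=1):
  k=0: a=9, p=9, q=1
  k=1: a=1, p=10, q=1
  k=2: a=5, p=59, q=6
  k=3: a=5, p=305, q=31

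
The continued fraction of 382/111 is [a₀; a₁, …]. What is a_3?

382 = 3·111 + 49   →  a_0 = 3
111 = 2·49 + 13   →  a_1 = 2
49 = 3·13 + 10   →  a_2 = 3
13 = 1·10 + 3   →  a_3 = 1

1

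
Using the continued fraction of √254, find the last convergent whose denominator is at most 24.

√254 = [15; 1, 14, 1, 30, …] (period length 4).
Convergents:
  p_0/q_0 = 15/1
  p_1/q_1 = 16/1
  p_2/q_2 = 239/15
  p_3/q_3 = 255/16
  p_4/q_4 = 7889/495
q_3 = 16 ≤ 24 < 495 = q_4, so the answer is 255/16.

255/16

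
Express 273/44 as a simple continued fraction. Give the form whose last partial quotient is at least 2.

273 = 6×44 + 9
44 = 4×9 + 8
9 = 1×8 + 1
8 = 8×1 + 0  (stop)
So 273/44 = [6; 4, 1, 8].

[6; 4, 1, 8]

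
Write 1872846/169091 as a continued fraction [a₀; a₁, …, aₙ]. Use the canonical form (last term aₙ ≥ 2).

1872846 = 11·169091 + 12845
169091 = 13·12845 + 2106
12845 = 6·2106 + 209
2106 = 10·209 + 16
209 = 13·16 + 1
16 = 16·1 + 0  (stop)
So 1872846/169091 = [11; 13, 6, 10, 13, 16].

[11; 13, 6, 10, 13, 16]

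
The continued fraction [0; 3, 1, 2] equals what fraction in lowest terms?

3/11

Using pₖ = aₖpₖ₋₁ + pₖ₋₂ and qₖ = aₖqₖ₋₁ + qₖ₋₂:
  k=0: a=0, p=0, q=1
  k=1: a=3, p=1, q=3
  k=2: a=1, p=1, q=4
  k=3: a=2, p=3, q=11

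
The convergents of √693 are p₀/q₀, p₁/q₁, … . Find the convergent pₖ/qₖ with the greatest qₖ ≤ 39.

√693 = [26; 3, 12, 1, 4, 1, 12, 3, 52, …] (period length 8).
Convergents:
  p_0/q_0 = 26/1
  p_1/q_1 = 79/3
  p_2/q_2 = 974/37
  p_3/q_3 = 1053/40
q_2 = 37 ≤ 39 < 40 = q_3, so the answer is 974/37.

974/37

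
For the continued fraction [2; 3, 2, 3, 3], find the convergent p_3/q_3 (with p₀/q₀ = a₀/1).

55/24

Using pₖ = aₖpₖ₋₁ + pₖ₋₂, qₖ = aₖqₖ₋₁ + qₖ₋₂ (with p₋₁=1, p₋₂=0, q₋₁=0, q₋₂=1):
  k=0: a=2, p=2, q=1
  k=1: a=3, p=7, q=3
  k=2: a=2, p=16, q=7
  k=3: a=3, p=55, q=24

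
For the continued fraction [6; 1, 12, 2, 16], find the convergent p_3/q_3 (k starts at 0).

Using pₖ = aₖpₖ₋₁ + pₖ₋₂, qₖ = aₖqₖ₋₁ + qₖ₋₂ (with p₋₁=1, p₋₂=0, q₋₁=0, q₋₂=1):
  k=0: a=6, p=6, q=1
  k=1: a=1, p=7, q=1
  k=2: a=12, p=90, q=13
  k=3: a=2, p=187, q=27

187/27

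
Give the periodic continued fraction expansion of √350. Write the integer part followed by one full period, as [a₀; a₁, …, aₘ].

a₀ = ⌊√350⌋ = 18.
With m₀=0, d₀=1 and mₖ₊₁ = dₖaₖ − mₖ, dₖ₊₁ = (n − mₖ₊₁²)/dₖ, aₖ₊₁ = ⌊(a₀+mₖ₊₁)/dₖ₊₁⌋:
  k=1: m=18, d=26, a=1
  k=2: m=8, d=11, a=2
  k=3: m=14, d=14, a=2
  k=4: m=14, d=11, a=2
  k=5: m=8, d=26, a=1
  k=6: m=18, d=1, a=36
d=1 and a=2a₀=36 at k=6, so the next step gives (m, d) = (18, 26) again — its k=1 value — and the period has length 6.

[18; 1, 2, 2, 2, 1, 36]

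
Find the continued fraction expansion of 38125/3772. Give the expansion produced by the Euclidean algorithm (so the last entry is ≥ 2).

38125 = 10*3772 + 405
3772 = 9*405 + 127
405 = 3*127 + 24
127 = 5*24 + 7
24 = 3*7 + 3
7 = 2*3 + 1
3 = 3*1 + 0  (stop)
So 38125/3772 = [10; 9, 3, 5, 3, 2, 3].

[10; 9, 3, 5, 3, 2, 3]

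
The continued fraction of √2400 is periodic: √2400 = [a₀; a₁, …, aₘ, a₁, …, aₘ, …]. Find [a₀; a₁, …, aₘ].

[48; 1, 96]

a₀ = ⌊√2400⌋ = 48.
With m₀=0, d₀=1 and mₖ₊₁ = dₖaₖ − mₖ, dₖ₊₁ = (n − mₖ₊₁²)/dₖ, aₖ₊₁ = ⌊(a₀+mₖ₊₁)/dₖ₊₁⌋:
  k=1: m=48, d=96, a=1
  k=2: m=48, d=1, a=96
d=1 and a=2a₀=96 at k=2, so the next step gives (m, d) = (48, 96) again — its k=1 value — and the period has length 2.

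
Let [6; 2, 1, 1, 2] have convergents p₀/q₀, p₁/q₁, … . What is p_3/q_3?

32/5

Using pₖ = aₖpₖ₋₁ + pₖ₋₂, qₖ = aₖqₖ₋₁ + qₖ₋₂ (with p₋₁=1, p₋₂=0, q₋₁=0, q₋₂=1):
  k=0: a=6, p=6, q=1
  k=1: a=2, p=13, q=2
  k=2: a=1, p=19, q=3
  k=3: a=1, p=32, q=5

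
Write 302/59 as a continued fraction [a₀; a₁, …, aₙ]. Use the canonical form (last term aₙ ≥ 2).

302 = 5·59 + 7
59 = 8·7 + 3
7 = 2·3 + 1
3 = 3·1 + 0  (stop)
So 302/59 = [5; 8, 2, 3].

[5; 8, 2, 3]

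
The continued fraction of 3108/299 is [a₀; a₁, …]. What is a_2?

1

3108 = 10·299 + 118   →  a_0 = 10
299 = 2·118 + 63   →  a_1 = 2
118 = 1·63 + 55   →  a_2 = 1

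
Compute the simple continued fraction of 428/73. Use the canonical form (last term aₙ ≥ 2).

428 = 5×73 + 63
73 = 1×63 + 10
63 = 6×10 + 3
10 = 3×3 + 1
3 = 3×1 + 0  (stop)
So 428/73 = [5; 1, 6, 3, 3].

[5; 1, 6, 3, 3]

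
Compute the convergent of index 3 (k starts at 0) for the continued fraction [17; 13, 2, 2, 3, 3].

Using pₖ = aₖpₖ₋₁ + pₖ₋₂, qₖ = aₖqₖ₋₁ + qₖ₋₂ (with p₋₁=1, p₋₂=0, q₋₁=0, q₋₂=1):
  k=0: a=17, p=17, q=1
  k=1: a=13, p=222, q=13
  k=2: a=2, p=461, q=27
  k=3: a=2, p=1144, q=67

1144/67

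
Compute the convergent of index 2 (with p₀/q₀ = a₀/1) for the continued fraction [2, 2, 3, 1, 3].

Using pₖ = aₖpₖ₋₁ + pₖ₋₂, qₖ = aₖqₖ₋₁ + qₖ₋₂ (with p₋₁=1, p₋₂=0, q₋₁=0, q₋₂=1):
  k=0: a=2, p=2, q=1
  k=1: a=2, p=5, q=2
  k=2: a=3, p=17, q=7

17/7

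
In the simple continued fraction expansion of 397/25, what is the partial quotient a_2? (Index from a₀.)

397 = 15·25 + 22   →  a_0 = 15
25 = 1·22 + 3   →  a_1 = 1
22 = 7·3 + 1   →  a_2 = 7

7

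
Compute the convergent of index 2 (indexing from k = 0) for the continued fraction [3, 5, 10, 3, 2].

Using pₖ = aₖpₖ₋₁ + pₖ₋₂, qₖ = aₖqₖ₋₁ + qₖ₋₂ (with p₋₁=1, p₋₂=0, q₋₁=0, q₋₂=1):
  k=0: a=3, p=3, q=1
  k=1: a=5, p=16, q=5
  k=2: a=10, p=163, q=51

163/51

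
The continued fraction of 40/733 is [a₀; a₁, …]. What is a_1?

40 = 0·733 + 40   →  a_0 = 0
733 = 18·40 + 13   →  a_1 = 18

18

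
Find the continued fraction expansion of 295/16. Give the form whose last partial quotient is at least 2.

295 = 18×16 + 7
16 = 2×7 + 2
7 = 3×2 + 1
2 = 2×1 + 0  (stop)
So 295/16 = [18; 2, 3, 2].

[18; 2, 3, 2]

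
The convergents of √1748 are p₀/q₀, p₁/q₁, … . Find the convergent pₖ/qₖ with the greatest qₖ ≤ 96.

3721/89

√1748 = [41; 1, 4, 4, 4, 1, 82, …] (period length 6).
Convergents:
  p_0/q_0 = 41/1
  p_1/q_1 = 42/1
  p_2/q_2 = 209/5
  p_3/q_3 = 878/21
  p_4/q_4 = 3721/89
  p_5/q_5 = 4599/110
q_4 = 89 ≤ 96 < 110 = q_5, so the answer is 3721/89.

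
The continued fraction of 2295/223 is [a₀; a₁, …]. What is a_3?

2295 = 10·223 + 65   →  a_0 = 10
223 = 3·65 + 28   →  a_1 = 3
65 = 2·28 + 9   →  a_2 = 2
28 = 3·9 + 1   →  a_3 = 3

3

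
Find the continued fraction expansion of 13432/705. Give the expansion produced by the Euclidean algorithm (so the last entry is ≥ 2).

[19; 19, 18, 2]

13432 = 19·705 + 37
705 = 19·37 + 2
37 = 18·2 + 1
2 = 2·1 + 0  (stop)
So 13432/705 = [19; 19, 18, 2].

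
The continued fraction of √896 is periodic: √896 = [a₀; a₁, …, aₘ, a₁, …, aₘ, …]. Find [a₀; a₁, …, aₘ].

a₀ = ⌊√896⌋ = 29.
With m₀=0, d₀=1 and mₖ₊₁ = dₖaₖ − mₖ, dₖ₊₁ = (n − mₖ₊₁²)/dₖ, aₖ₊₁ = ⌊(a₀+mₖ₊₁)/dₖ₊₁⌋:
  k=1: m=29, d=55, a=1
  k=2: m=26, d=4, a=13
  k=3: m=26, d=55, a=1
  k=4: m=29, d=1, a=58
d=1 and a=2a₀=58 at k=4, so the next step gives (m, d) = (29, 55) again — its k=1 value — and the period has length 4.

[29; 1, 13, 1, 58]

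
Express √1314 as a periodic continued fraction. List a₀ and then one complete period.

[36; 4, 72]

a₀ = ⌊√1314⌋ = 36.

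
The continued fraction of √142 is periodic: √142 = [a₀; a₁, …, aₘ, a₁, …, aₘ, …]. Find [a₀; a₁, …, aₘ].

[11; 1, 10, 1, 22]

a₀ = ⌊√142⌋ = 11.
With m₀=0, d₀=1 and mₖ₊₁ = dₖaₖ − mₖ, dₖ₊₁ = (n − mₖ₊₁²)/dₖ, aₖ₊₁ = ⌊(a₀+mₖ₊₁)/dₖ₊₁⌋:
  k=1: m=11, d=21, a=1
  k=2: m=10, d=2, a=10
  k=3: m=10, d=21, a=1
  k=4: m=11, d=1, a=22
d=1 and a=2a₀=22 at k=4, so the next step gives (m, d) = (11, 21) again — its k=1 value — and the period has length 4.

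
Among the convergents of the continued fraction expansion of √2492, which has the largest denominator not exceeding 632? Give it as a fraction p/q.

30551/612

√2492 = [49; 1, 11, 2, 24, 2, 11, 1, 98, …] (period length 8).
Convergents:
  p_0/q_0 = 49/1
  p_1/q_1 = 50/1
  p_2/q_2 = 599/12
  p_3/q_3 = 1248/25
  p_4/q_4 = 30551/612
  p_5/q_5 = 62350/1249
q_4 = 612 ≤ 632 < 1249 = q_5, so the answer is 30551/612.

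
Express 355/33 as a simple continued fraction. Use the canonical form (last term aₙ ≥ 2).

355 = 10·33 + 25
33 = 1·25 + 8
25 = 3·8 + 1
8 = 8·1 + 0  (stop)
So 355/33 = [10; 1, 3, 8].

[10; 1, 3, 8]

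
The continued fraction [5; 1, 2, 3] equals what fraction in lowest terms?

57/10

Fold from the inside: start with 3/1.
  2 + 1/3 = 7/3
  1 + 3/7 = 10/7
  5 + 7/10 = 57/10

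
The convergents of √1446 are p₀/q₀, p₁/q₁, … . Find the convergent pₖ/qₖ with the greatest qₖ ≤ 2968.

109858/2889

√1446 = [38; 38, 76, …] (period length 2).
Convergents:
  p_0/q_0 = 38/1
  p_1/q_1 = 1445/38
  p_2/q_2 = 109858/2889
  p_3/q_3 = 4176049/109820
q_2 = 2889 ≤ 2968 < 109820 = q_3, so the answer is 109858/2889.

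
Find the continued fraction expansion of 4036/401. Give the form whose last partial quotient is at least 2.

4036 = 10·401 + 26
401 = 15·26 + 11
26 = 2·11 + 4
11 = 2·4 + 3
4 = 1·3 + 1
3 = 3·1 + 0  (stop)
So 4036/401 = [10; 15, 2, 2, 1, 3].

[10; 15, 2, 2, 1, 3]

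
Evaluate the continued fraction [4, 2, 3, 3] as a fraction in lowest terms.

102/23

Using pₖ = aₖpₖ₋₁ + pₖ₋₂ and qₖ = aₖqₖ₋₁ + qₖ₋₂:
  k=0: a=4, p=4, q=1
  k=1: a=2, p=9, q=2
  k=2: a=3, p=31, q=7
  k=3: a=3, p=102, q=23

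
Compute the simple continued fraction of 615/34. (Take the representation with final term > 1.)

615 = 18·34 + 3
34 = 11·3 + 1
3 = 3·1 + 0  (stop)
So 615/34 = [18; 11, 3].

[18; 11, 3]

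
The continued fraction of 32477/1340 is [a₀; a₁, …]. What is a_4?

2

32477 = 24·1340 + 317   →  a_0 = 24
1340 = 4·317 + 72   →  a_1 = 4
317 = 4·72 + 29   →  a_2 = 4
72 = 2·29 + 14   →  a_3 = 2
29 = 2·14 + 1   →  a_4 = 2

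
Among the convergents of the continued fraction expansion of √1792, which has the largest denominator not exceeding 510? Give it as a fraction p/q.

10710/253

√1792 = [42; 3, 84, …] (period length 2).
Convergents:
  p_0/q_0 = 42/1
  p_1/q_1 = 127/3
  p_2/q_2 = 10710/253
  p_3/q_3 = 32257/762
q_2 = 253 ≤ 510 < 762 = q_3, so the answer is 10710/253.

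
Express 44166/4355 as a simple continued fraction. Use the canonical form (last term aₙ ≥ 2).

[10; 7, 14, 3, 14]

44166 = 10·4355 + 616
4355 = 7·616 + 43
616 = 14·43 + 14
43 = 3·14 + 1
14 = 14·1 + 0  (stop)
So 44166/4355 = [10; 7, 14, 3, 14].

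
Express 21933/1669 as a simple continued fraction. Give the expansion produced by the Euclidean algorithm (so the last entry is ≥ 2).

[13; 7, 13, 1, 7, 2]

21933 = 13·1669 + 236
1669 = 7·236 + 17
236 = 13·17 + 15
17 = 1·15 + 2
15 = 7·2 + 1
2 = 2·1 + 0  (stop)
So 21933/1669 = [13; 7, 13, 1, 7, 2].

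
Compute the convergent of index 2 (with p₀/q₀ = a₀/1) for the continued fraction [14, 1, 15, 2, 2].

Using pₖ = aₖpₖ₋₁ + pₖ₋₂, qₖ = aₖqₖ₋₁ + qₖ₋₂ (with p₋₁=1, p₋₂=0, q₋₁=0, q₋₂=1):
  k=0: a=14, p=14, q=1
  k=1: a=1, p=15, q=1
  k=2: a=15, p=239, q=16

239/16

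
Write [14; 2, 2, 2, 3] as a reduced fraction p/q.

591/41

Fold from the inside: start with 3/1.
  2 + 1/3 = 7/3
  2 + 3/7 = 17/7
  2 + 7/17 = 41/17
  14 + 17/41 = 591/41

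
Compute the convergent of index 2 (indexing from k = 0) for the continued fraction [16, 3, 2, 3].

114/7

Using pₖ = aₖpₖ₋₁ + pₖ₋₂, qₖ = aₖqₖ₋₁ + qₖ₋₂ (with p₋₁=1, p₋₂=0, q₋₁=0, q₋₂=1):
  k=0: a=16, p=16, q=1
  k=1: a=3, p=49, q=3
  k=2: a=2, p=114, q=7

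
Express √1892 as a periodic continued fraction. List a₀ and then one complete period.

[43; 2, 86]

a₀ = ⌊√1892⌋ = 43.
With m₀=0, d₀=1 and mₖ₊₁ = dₖaₖ − mₖ, dₖ₊₁ = (n − mₖ₊₁²)/dₖ, aₖ₊₁ = ⌊(a₀+mₖ₊₁)/dₖ₊₁⌋:
  k=1: m=43, d=43, a=2
  k=2: m=43, d=1, a=86
d=1 and a=2a₀=86 at k=2, so the next step gives (m, d) = (43, 43) again — its k=1 value — and the period has length 2.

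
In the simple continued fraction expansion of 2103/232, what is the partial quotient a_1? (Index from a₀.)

2103 = 9·232 + 15   →  a_0 = 9
232 = 15·15 + 7   →  a_1 = 15

15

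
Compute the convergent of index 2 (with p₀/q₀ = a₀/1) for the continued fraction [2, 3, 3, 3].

Using pₖ = aₖpₖ₋₁ + pₖ₋₂, qₖ = aₖqₖ₋₁ + qₖ₋₂ (with p₋₁=1, p₋₂=0, q₋₁=0, q₋₂=1):
  k=0: a=2, p=2, q=1
  k=1: a=3, p=7, q=3
  k=2: a=3, p=23, q=10

23/10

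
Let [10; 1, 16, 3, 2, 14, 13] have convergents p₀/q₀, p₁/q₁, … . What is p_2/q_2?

Using pₖ = aₖpₖ₋₁ + pₖ₋₂, qₖ = aₖqₖ₋₁ + qₖ₋₂ (with p₋₁=1, p₋₂=0, q₋₁=0, q₋₂=1):
  k=0: a=10, p=10, q=1
  k=1: a=1, p=11, q=1
  k=2: a=16, p=186, q=17

186/17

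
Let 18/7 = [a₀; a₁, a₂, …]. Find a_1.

18 = 2·7 + 4   →  a_0 = 2
7 = 1·4 + 3   →  a_1 = 1

1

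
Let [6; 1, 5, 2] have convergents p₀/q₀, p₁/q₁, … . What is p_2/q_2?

Using pₖ = aₖpₖ₋₁ + pₖ₋₂, qₖ = aₖqₖ₋₁ + qₖ₋₂ (with p₋₁=1, p₋₂=0, q₋₁=0, q₋₂=1):
  k=0: a=6, p=6, q=1
  k=1: a=1, p=7, q=1
  k=2: a=5, p=41, q=6

41/6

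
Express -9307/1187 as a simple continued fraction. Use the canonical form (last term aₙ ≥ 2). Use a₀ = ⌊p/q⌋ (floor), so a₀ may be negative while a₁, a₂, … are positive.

-9307 = -8*1187 + 189
1187 = 6*189 + 53
189 = 3*53 + 30
53 = 1*30 + 23
30 = 1*23 + 7
23 = 3*7 + 2
7 = 3*2 + 1
2 = 2*1 + 0  (stop)
So -9307/1187 = [-8; 6, 3, 1, 1, 3, 3, 2].

[-8; 6, 3, 1, 1, 3, 3, 2]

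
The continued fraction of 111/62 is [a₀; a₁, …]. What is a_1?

1

111 = 1·62 + 49   →  a_0 = 1
62 = 1·49 + 13   →  a_1 = 1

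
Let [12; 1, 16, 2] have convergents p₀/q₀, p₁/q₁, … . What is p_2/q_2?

220/17

Using pₖ = aₖpₖ₋₁ + pₖ₋₂, qₖ = aₖqₖ₋₁ + qₖ₋₂ (with p₋₁=1, p₋₂=0, q₋₁=0, q₋₂=1):
  k=0: a=12, p=12, q=1
  k=1: a=1, p=13, q=1
  k=2: a=16, p=220, q=17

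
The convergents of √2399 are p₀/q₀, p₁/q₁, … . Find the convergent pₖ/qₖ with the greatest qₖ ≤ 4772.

232751/4752

√2399 = [48; 1, 47, 1, 96, …] (period length 4).
Convergents:
  p_0/q_0 = 48/1
  p_1/q_1 = 49/1
  p_2/q_2 = 2351/48
  p_3/q_3 = 2400/49
  p_4/q_4 = 232751/4752
  p_5/q_5 = 235151/4801
q_4 = 4752 ≤ 4772 < 4801 = q_5, so the answer is 232751/4752.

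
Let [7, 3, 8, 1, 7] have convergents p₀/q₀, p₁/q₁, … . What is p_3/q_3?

205/28

Using pₖ = aₖpₖ₋₁ + pₖ₋₂, qₖ = aₖqₖ₋₁ + qₖ₋₂ (with p₋₁=1, p₋₂=0, q₋₁=0, q₋₂=1):
  k=0: a=7, p=7, q=1
  k=1: a=3, p=22, q=3
  k=2: a=8, p=183, q=25
  k=3: a=1, p=205, q=28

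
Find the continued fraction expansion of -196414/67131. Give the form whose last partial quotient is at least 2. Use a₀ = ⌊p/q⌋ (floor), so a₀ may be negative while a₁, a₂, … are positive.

[-3; 13, 2, 14, 17, 10]

-196414 = -3·67131 + 4979
67131 = 13·4979 + 2404
4979 = 2·2404 + 171
2404 = 14·171 + 10
171 = 17·10 + 1
10 = 10·1 + 0  (stop)
So -196414/67131 = [-3; 13, 2, 14, 17, 10].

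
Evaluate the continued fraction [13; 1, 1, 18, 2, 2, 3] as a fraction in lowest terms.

8689/643

Using pₖ = aₖpₖ₋₁ + pₖ₋₂ and qₖ = aₖqₖ₋₁ + qₖ₋₂:
  k=0: a=13, p=13, q=1
  k=1: a=1, p=14, q=1
  k=2: a=1, p=27, q=2
  k=3: a=18, p=500, q=37
  k=4: a=2, p=1027, q=76
  k=5: a=2, p=2554, q=189
  k=6: a=3, p=8689, q=643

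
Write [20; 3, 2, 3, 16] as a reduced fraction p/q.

7934/391

Using pₖ = aₖpₖ₋₁ + pₖ₋₂ and qₖ = aₖqₖ₋₁ + qₖ₋₂:
  k=0: a=20, p=20, q=1
  k=1: a=3, p=61, q=3
  k=2: a=2, p=142, q=7
  k=3: a=3, p=487, q=24
  k=4: a=16, p=7934, q=391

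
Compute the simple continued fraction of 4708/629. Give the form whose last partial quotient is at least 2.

[7; 2, 16, 19]

4708 = 7×629 + 305
629 = 2×305 + 19
305 = 16×19 + 1
19 = 19×1 + 0  (stop)
So 4708/629 = [7; 2, 16, 19].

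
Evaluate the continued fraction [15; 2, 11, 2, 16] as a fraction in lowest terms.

12244/791

Using pₖ = aₖpₖ₋₁ + pₖ₋₂ and qₖ = aₖqₖ₋₁ + qₖ₋₂:
  k=0: a=15, p=15, q=1
  k=1: a=2, p=31, q=2
  k=2: a=11, p=356, q=23
  k=3: a=2, p=743, q=48
  k=4: a=16, p=12244, q=791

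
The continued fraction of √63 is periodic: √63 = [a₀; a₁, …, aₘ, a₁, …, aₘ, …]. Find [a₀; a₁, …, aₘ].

[7; 1, 14]

a₀ = ⌊√63⌋ = 7.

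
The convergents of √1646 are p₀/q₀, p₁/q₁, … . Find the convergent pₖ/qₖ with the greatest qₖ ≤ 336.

√1646 = [40; 1, 1, 3, 40, 3, 1, 1, 80, …] (period length 8).
Convergents:
  p_0/q_0 = 40/1
  p_1/q_1 = 41/1
  p_2/q_2 = 81/2
  p_3/q_3 = 284/7
  p_4/q_4 = 11441/282
  p_5/q_5 = 34607/853
q_4 = 282 ≤ 336 < 853 = q_5, so the answer is 11441/282.

11441/282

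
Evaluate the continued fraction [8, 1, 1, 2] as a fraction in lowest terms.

43/5

Using pₖ = aₖpₖ₋₁ + pₖ₋₂ and qₖ = aₖqₖ₋₁ + qₖ₋₂:
  k=0: a=8, p=8, q=1
  k=1: a=1, p=9, q=1
  k=2: a=1, p=17, q=2
  k=3: a=2, p=43, q=5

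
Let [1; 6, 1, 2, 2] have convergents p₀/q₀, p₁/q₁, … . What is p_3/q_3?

Using pₖ = aₖpₖ₋₁ + pₖ₋₂, qₖ = aₖqₖ₋₁ + qₖ₋₂ (with p₋₁=1, p₋₂=0, q₋₁=0, q₋₂=1):
  k=0: a=1, p=1, q=1
  k=1: a=6, p=7, q=6
  k=2: a=1, p=8, q=7
  k=3: a=2, p=23, q=20

23/20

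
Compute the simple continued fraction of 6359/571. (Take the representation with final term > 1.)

6359 = 11×571 + 78
571 = 7×78 + 25
78 = 3×25 + 3
25 = 8×3 + 1
3 = 3×1 + 0  (stop)
So 6359/571 = [11; 7, 3, 8, 3].

[11; 7, 3, 8, 3]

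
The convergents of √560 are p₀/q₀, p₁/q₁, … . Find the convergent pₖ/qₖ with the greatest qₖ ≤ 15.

71/3

√560 = [23; 1, 1, 1, 46, …] (period length 4).
Convergents:
  p_0/q_0 = 23/1
  p_1/q_1 = 24/1
  p_2/q_2 = 47/2
  p_3/q_3 = 71/3
  p_4/q_4 = 3313/140
q_3 = 3 ≤ 15 < 140 = q_4, so the answer is 71/3.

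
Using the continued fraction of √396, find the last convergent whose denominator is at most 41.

√396 = [19; 1, 8, 1, 38, …] (period length 4).
Convergents:
  p_0/q_0 = 19/1
  p_1/q_1 = 20/1
  p_2/q_2 = 179/9
  p_3/q_3 = 199/10
  p_4/q_4 = 7741/389
q_3 = 10 ≤ 41 < 389 = q_4, so the answer is 199/10.

199/10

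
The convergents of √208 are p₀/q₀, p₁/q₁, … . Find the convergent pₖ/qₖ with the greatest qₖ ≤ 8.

√208 = [14; 2, 2, 1, 2, 2, 28, …] (period length 6).
Convergents:
  p_0/q_0 = 14/1
  p_1/q_1 = 29/2
  p_2/q_2 = 72/5
  p_3/q_3 = 101/7
  p_4/q_4 = 274/19
q_3 = 7 ≤ 8 < 19 = q_4, so the answer is 101/7.

101/7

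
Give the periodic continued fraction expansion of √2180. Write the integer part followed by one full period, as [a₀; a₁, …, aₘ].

[46; 1, 2, 4, 2, 1, 92]

a₀ = ⌊√2180⌋ = 46.
With m₀=0, d₀=1 and mₖ₊₁ = dₖaₖ − mₖ, dₖ₊₁ = (n − mₖ₊₁²)/dₖ, aₖ₊₁ = ⌊(a₀+mₖ₊₁)/dₖ₊₁⌋:
  k=1: m=46, d=64, a=1
  k=2: m=18, d=29, a=2
  k=3: m=40, d=20, a=4
  k=4: m=40, d=29, a=2
  k=5: m=18, d=64, a=1
  k=6: m=46, d=1, a=92
d=1 and a=2a₀=92 at k=6, so the next step gives (m, d) = (46, 64) again — its k=1 value — and the period has length 6.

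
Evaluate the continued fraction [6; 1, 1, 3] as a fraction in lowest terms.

46/7

Using pₖ = aₖpₖ₋₁ + pₖ₋₂ and qₖ = aₖqₖ₋₁ + qₖ₋₂:
  k=0: a=6, p=6, q=1
  k=1: a=1, p=7, q=1
  k=2: a=1, p=13, q=2
  k=3: a=3, p=46, q=7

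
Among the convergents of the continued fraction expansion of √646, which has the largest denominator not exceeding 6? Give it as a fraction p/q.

127/5

√646 = [25; 2, 2, 2, 50, …] (period length 4).
Convergents:
  p_0/q_0 = 25/1
  p_1/q_1 = 51/2
  p_2/q_2 = 127/5
  p_3/q_3 = 305/12
q_2 = 5 ≤ 6 < 12 = q_3, so the answer is 127/5.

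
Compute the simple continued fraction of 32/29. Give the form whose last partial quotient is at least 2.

[1; 9, 1, 2]

32 = 1×29 + 3
29 = 9×3 + 2
3 = 1×2 + 1
2 = 2×1 + 0  (stop)
So 32/29 = [1; 9, 1, 2].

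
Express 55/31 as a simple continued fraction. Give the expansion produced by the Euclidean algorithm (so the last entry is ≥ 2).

55 = 1·31 + 24
31 = 1·24 + 7
24 = 3·7 + 3
7 = 2·3 + 1
3 = 3·1 + 0  (stop)
So 55/31 = [1; 1, 3, 2, 3].

[1; 1, 3, 2, 3]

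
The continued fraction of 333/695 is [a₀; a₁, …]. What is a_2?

11

333 = 0·695 + 333   →  a_0 = 0
695 = 2·333 + 29   →  a_1 = 2
333 = 11·29 + 14   →  a_2 = 11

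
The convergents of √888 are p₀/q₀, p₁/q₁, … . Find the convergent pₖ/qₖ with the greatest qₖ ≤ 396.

8910/299

√888 = [29; 1, 3, 1, 58, …] (period length 4).
Convergents:
  p_0/q_0 = 29/1
  p_1/q_1 = 30/1
  p_2/q_2 = 119/4
  p_3/q_3 = 149/5
  p_4/q_4 = 8761/294
  p_5/q_5 = 8910/299
  p_6/q_6 = 35491/1191
q_5 = 299 ≤ 396 < 1191 = q_6, so the answer is 8910/299.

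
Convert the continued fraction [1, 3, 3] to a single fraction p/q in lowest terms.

13/10

Fold from the inside: start with 3/1.
  3 + 1/3 = 10/3
  1 + 3/10 = 13/10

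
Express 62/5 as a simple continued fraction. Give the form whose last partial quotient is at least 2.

62 = 12*5 + 2
5 = 2*2 + 1
2 = 2*1 + 0  (stop)
So 62/5 = [12; 2, 2].

[12; 2, 2]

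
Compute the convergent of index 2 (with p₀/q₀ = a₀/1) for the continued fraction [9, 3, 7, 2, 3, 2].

205/22

Using pₖ = aₖpₖ₋₁ + pₖ₋₂, qₖ = aₖqₖ₋₁ + qₖ₋₂ (with p₋₁=1, p₋₂=0, q₋₁=0, q₋₂=1):
  k=0: a=9, p=9, q=1
  k=1: a=3, p=28, q=3
  k=2: a=7, p=205, q=22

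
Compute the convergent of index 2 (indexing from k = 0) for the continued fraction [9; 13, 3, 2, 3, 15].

363/40

Using pₖ = aₖpₖ₋₁ + pₖ₋₂, qₖ = aₖqₖ₋₁ + qₖ₋₂ (with p₋₁=1, p₋₂=0, q₋₁=0, q₋₂=1):
  k=0: a=9, p=9, q=1
  k=1: a=13, p=118, q=13
  k=2: a=3, p=363, q=40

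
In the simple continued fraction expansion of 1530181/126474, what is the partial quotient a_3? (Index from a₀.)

10

1530181 = 12·126474 + 12493   →  a_0 = 12
126474 = 10·12493 + 1544   →  a_1 = 10
12493 = 8·1544 + 141   →  a_2 = 8
1544 = 10·141 + 134   →  a_3 = 10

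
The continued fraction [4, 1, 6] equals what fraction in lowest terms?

Using pₖ = aₖpₖ₋₁ + pₖ₋₂ and qₖ = aₖqₖ₋₁ + qₖ₋₂:
  k=0: a=4, p=4, q=1
  k=1: a=1, p=5, q=1
  k=2: a=6, p=34, q=7

34/7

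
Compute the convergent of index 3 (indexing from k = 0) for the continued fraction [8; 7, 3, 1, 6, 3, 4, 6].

236/29

Using pₖ = aₖpₖ₋₁ + pₖ₋₂, qₖ = aₖqₖ₋₁ + qₖ₋₂ (with p₋₁=1, p₋₂=0, q₋₁=0, q₋₂=1):
  k=0: a=8, p=8, q=1
  k=1: a=7, p=57, q=7
  k=2: a=3, p=179, q=22
  k=3: a=1, p=236, q=29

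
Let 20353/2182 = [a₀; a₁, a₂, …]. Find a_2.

20353 = 9·2182 + 715   →  a_0 = 9
2182 = 3·715 + 37   →  a_1 = 3
715 = 19·37 + 12   →  a_2 = 19

19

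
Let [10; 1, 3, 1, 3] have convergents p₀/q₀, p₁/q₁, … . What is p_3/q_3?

Using pₖ = aₖpₖ₋₁ + pₖ₋₂, qₖ = aₖqₖ₋₁ + qₖ₋₂ (with p₋₁=1, p₋₂=0, q₋₁=0, q₋₂=1):
  k=0: a=10, p=10, q=1
  k=1: a=1, p=11, q=1
  k=2: a=3, p=43, q=4
  k=3: a=1, p=54, q=5

54/5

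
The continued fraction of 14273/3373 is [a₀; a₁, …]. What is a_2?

3

14273 = 4·3373 + 781   →  a_0 = 4
3373 = 4·781 + 249   →  a_1 = 4
781 = 3·249 + 34   →  a_2 = 3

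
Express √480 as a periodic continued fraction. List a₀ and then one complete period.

a₀ = ⌊√480⌋ = 21.
With m₀=0, d₀=1 and mₖ₊₁ = dₖaₖ − mₖ, dₖ₊₁ = (n − mₖ₊₁²)/dₖ, aₖ₊₁ = ⌊(a₀+mₖ₊₁)/dₖ₊₁⌋:
  k=1: m=21, d=39, a=1
  k=2: m=18, d=4, a=9
  k=3: m=18, d=39, a=1
  k=4: m=21, d=1, a=42
d=1 and a=2a₀=42 at k=4, so the next step gives (m, d) = (21, 39) again — its k=1 value — and the period has length 4.

[21; 1, 9, 1, 42]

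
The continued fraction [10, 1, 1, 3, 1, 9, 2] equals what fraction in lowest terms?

Using pₖ = aₖpₖ₋₁ + pₖ₋₂ and qₖ = aₖqₖ₋₁ + qₖ₋₂:
  k=0: a=10, p=10, q=1
  k=1: a=1, p=11, q=1
  k=2: a=1, p=21, q=2
  k=3: a=3, p=74, q=7
  k=4: a=1, p=95, q=9
  k=5: a=9, p=929, q=88
  k=6: a=2, p=1953, q=185

1953/185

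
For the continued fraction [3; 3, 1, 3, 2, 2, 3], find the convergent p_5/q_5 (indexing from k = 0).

Using pₖ = aₖpₖ₋₁ + pₖ₋₂, qₖ = aₖqₖ₋₁ + qₖ₋₂ (with p₋₁=1, p₋₂=0, q₋₁=0, q₋₂=1):
  k=0: a=3, p=3, q=1
  k=1: a=3, p=10, q=3
  k=2: a=1, p=13, q=4
  k=3: a=3, p=49, q=15
  k=4: a=2, p=111, q=34
  k=5: a=2, p=271, q=83

271/83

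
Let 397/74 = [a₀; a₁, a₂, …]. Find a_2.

397 = 5·74 + 27   →  a_0 = 5
74 = 2·27 + 20   →  a_1 = 2
27 = 1·20 + 7   →  a_2 = 1

1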